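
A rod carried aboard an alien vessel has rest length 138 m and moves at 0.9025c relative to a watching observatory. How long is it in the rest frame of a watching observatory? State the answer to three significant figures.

59.4 m

Lorentz factor: γ = (1 − 0.81450625)^(−1/2) = 2.3219.
Length contraction: L = L₀/γ = 138/2.3219 = 59.4 m.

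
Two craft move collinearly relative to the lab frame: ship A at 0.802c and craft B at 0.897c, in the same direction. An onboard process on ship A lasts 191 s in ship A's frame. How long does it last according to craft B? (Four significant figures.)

Speed of ship A in craft B's frame: u = (v_A − v_B)/(1 − v_A v_B/c²) = (0.802 − 0.897)/(1 − 0.802×0.897) = −0.095/0.280606 = −0.33855; |u| = 0.33855c.
At |u| = 0.33855c, γ = (1 − 0.114616)^(−1/2) = 1.0628.
Ship A's interval is proper; time dilation gives Δt_B = γΔτ = 1.0628 × 191 s = 203.0 s.

203.0 s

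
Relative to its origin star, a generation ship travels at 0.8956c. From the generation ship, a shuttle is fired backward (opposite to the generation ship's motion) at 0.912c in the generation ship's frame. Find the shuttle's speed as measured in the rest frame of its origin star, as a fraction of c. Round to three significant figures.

0.0895c

In units of c, u = (u' + v)/(1 + u'v) with u' = −0.912 and v = 0.8956.
Numerator: −0.912 + 0.8956 = −0.0164. Denominator: 1 + (−0.912)(0.8956) = 0.1832128.
u = −0.0164/0.1832128 = −0.089513, so the speed is 0.0895c.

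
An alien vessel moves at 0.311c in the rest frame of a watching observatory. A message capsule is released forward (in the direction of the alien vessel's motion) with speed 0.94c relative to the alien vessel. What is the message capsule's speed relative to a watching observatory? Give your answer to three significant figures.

0.968c

Relativistic velocity addition: u = (u' + v)/(1 + u'v/c²), with u' = 0.94c and v = 0.311c.
Numerator: 0.94 + 0.311 = 1.251. Denominator: 1 + (0.94)(0.311) = 1.29234.
u = 1.251/1.29234 = 0.96801, so the speed is 0.968c.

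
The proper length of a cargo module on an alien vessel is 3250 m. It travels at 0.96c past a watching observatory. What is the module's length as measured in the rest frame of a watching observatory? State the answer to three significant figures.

γ = 1/√(1 − β²) = 1/√(1 − 0.9216) = 1/√0.0784 = 1/0.28 = 3.5714.
Length contraction: L = L₀/γ = 3250/3.5714 = 910 m.

910 m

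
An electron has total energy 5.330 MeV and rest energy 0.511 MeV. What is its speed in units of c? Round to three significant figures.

γ = E/(mc²) = 5.330/0.511 = 10.431.
β = √(1 − 1/γ²) = √(1 − 0.00919069) = √0.99080931 = 0.995.

0.995c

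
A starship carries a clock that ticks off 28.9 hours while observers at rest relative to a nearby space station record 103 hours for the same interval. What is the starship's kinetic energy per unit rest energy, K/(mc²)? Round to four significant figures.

γ = Δt/Δτ = 103/28.9 = 3.56401.
K/(mc²) = γ − 1 = 3.56401 − 1 = 2.564.

2.564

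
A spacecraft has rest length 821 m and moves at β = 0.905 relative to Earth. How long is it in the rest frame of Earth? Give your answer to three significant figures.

γ = 1/√(1 − β²) = 1/√(1 − 0.819025) = 1/√0.180975 = 1/0.425412 = 2.3507.
Length contraction: L = L₀/γ = 821/2.3507 = 349 m.

349 m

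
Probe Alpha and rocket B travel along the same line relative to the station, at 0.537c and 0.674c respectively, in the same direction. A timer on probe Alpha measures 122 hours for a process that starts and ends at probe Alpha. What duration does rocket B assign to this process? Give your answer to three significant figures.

Transform probe Alpha's velocity into rocket B's frame: (0.537 − 0.674)/(1 − 0.537·0.674) = −0.137/0.638062, so the relative speed is 0.21471c.
γ for this relative speed: γ = 1/√(1 − 0.0461004) = 1.0239.
The clock on probe Alpha records proper time, so rocket B measures Δt = γΔτ = 1.0239 × 122 = 125 hours.

125 hours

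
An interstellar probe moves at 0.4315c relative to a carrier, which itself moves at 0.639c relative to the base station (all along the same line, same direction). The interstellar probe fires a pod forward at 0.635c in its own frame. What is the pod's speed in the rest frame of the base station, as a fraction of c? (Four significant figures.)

0.9617c

First combine the pod and interstellar probe (S''→S'): u₁ = (0.635 + 0.4315)/(1 + 0.635×0.4315) = 1.0665/1.2740025 = 0.83713.
Then combine with the carrier (S'→S): u = (0.83713 + 0.639)/(1 + 0.83713×0.639) = 1.47613/1.53492607 = 0.96169.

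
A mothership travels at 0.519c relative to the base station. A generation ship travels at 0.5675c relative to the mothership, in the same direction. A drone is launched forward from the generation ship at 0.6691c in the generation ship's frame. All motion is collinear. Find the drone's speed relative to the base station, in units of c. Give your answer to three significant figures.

First combine the drone and generation ship (S''→S'): u₁ = (0.6691 + 0.5675)/(1 + 0.6691×0.5675) = 1.2366/1.37971425 = 0.89627.
Then combine with the mothership (S'→S): u = (0.89627 + 0.519)/(1 + 0.89627×0.519) = 1.41527/1.46516413 = 0.96595.

0.966c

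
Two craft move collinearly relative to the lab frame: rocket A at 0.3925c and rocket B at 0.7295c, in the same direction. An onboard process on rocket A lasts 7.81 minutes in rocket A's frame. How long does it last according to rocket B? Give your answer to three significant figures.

The velocity of rocket A relative to rocket B is (0.3925 − 0.7295)c / (1 − 0.3925×0.7295) = −0.47221c; relative speed 0.47221c.
At |u| = 0.47221c, γ = (1 − 0.222982)^(−1/2) = 1.1344.
Rocket A's interval is proper; time dilation gives Δt_B = γΔτ = 1.1344 × 7.81 minutes = 8.86 minutes.

8.86 minutes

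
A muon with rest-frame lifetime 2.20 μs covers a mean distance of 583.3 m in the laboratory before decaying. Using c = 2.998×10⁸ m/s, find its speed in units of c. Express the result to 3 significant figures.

0.662c

Lab distance = (lab lifetime)·v = γτ·βc, so βγ = d/(cτ) = 583.3/(2.998×10⁸ × 2.200×10^-6) = 0.88438.
With βγ = 0.88438: γ² = 1 + (βγ)² = 1.782128, and β = (βγ)/γ = 0.88438/1.33496 = 0.662.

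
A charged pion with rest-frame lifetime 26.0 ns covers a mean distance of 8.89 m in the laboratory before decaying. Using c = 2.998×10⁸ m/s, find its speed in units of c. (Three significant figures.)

Let x = d/(cτ) = 8.890 m / (2.998×10⁸ m/s × 2.600×10^-8 s) = 1.1405. Since d = βγcτ, x = βγ = β/√(1−β²).
Solving: β² = x²/(1+x²) = 1.30074/2.30074 = 0.565357, so β = 0.752.

0.752c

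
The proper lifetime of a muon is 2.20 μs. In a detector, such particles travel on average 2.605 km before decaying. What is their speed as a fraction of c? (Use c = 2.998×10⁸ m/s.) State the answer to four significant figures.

Let x = d/(cτ) = 2605 m / (2.998×10⁸ m/s × 2.200×10^-6 s) = 3.9496. Since d = βγcτ, x = βγ = β/√(1−β²).
Solving: β² = x²/(1+x²) = 15.5993/16.5993 = 0.939756, so β = 0.9694.

0.9694c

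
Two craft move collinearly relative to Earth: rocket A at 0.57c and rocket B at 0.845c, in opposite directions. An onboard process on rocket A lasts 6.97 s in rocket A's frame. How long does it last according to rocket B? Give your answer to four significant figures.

Transform rocket A's velocity into rocket B's frame: (0.57 + 0.845)/(1 + 0.57·0.845) = 1.415/1.48165, so the relative speed is 0.95502c.
At |u| = 0.95502c, γ = (1 − 0.912063)^(−1/2) = 3.3722.
Rocket A's interval is proper; time dilation gives Δt_B = γΔτ = 3.3722 × 6.97 s = 23.50 s.

23.50 s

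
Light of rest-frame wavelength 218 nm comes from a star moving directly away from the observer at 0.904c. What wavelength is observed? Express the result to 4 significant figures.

Relativistic Doppler for wavelength: λ_obs = λ_src · √((1+β)/(1−β)).
With β = 0.904: factor = √(1.904/0.096) = 4.4535.
λ_obs = 218 × 4.4535 = 970.9 nm.

970.9 nm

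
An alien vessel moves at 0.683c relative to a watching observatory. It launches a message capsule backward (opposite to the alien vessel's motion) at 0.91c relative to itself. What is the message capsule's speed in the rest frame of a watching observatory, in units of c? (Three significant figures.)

Relativistic velocity addition: u = (u' + v)/(1 + u'v/c²), with u' = −0.91c and v = 0.683c.
Numerator: −0.91 + 0.683 = −0.227. Denominator: 1 + (−0.91)(0.683) = 0.37847.
u = −0.227/0.37847 = −0.59978, so the speed is 0.600c.

0.600c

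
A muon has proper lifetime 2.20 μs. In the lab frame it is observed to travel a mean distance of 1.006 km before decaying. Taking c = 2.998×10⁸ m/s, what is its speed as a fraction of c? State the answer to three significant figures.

Lab distance = (lab lifetime)·v = γτ·βc, so βγ = d/(cτ) = 1006/(2.998×10⁸ × 2.200×10^-6) = 1.5253.
With βγ = 1.5253: γ² = 1 + (βγ)² = 3.32654, and β = (βγ)/γ = 1.5253/1.82388 = 0.836.

0.836c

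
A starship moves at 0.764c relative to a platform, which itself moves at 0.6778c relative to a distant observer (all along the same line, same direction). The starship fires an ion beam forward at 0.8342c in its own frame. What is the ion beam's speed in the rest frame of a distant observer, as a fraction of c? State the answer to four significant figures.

Apply u = (u'+v)/(1+u'v) twice. Ion beam in the platform frame: (0.8342+0.764)/(1+0.8342·0.764) = 1.5982/1.6373288 = 0.9761c.
That velocity, transformed to the rest frame of a distant observer: (0.9761+0.6778)/(1+0.9761·0.6778) = 1.6539/1.66160058 = 0.99537c.

0.9954c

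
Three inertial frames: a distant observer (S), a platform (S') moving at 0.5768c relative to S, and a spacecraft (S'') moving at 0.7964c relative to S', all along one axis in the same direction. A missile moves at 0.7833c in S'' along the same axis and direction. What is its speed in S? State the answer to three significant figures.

First combine the missile and spacecraft (S''→S'): u₁ = (0.7833 + 0.7964)/(1 + 0.7833×0.7964) = 1.5797/1.62382012 = 0.97283.
Then combine with the platform (S'→S): u = (0.97283 + 0.5768)/(1 + 0.97283×0.5768) = 1.54963/1.561128344 = 0.99263.

0.993c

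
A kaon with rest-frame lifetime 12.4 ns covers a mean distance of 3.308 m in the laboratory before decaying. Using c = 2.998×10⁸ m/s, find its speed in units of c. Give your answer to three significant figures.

0.665c

d = βγcτ ⇒ βγ = d/(cτ) = 3.308 m / (3.71752 m) = 0.88984.
β = (βγ)/√(1+(βγ)²) = 0.88984/√1.791815 = 0.665.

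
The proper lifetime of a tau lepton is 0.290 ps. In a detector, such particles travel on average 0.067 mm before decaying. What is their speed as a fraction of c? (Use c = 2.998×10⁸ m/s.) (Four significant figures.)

0.6104c

Let x = d/(cτ) = 6.700×10^-5 m / (2.998×10⁸ m/s × 2.900×10^-13 s) = 0.77063. Since d = βγcτ, x = βγ = β/√(1−β²).
Solving: β² = x²/(1+x²) = 0.593871/1.593871 = 0.372597, so β = 0.6104.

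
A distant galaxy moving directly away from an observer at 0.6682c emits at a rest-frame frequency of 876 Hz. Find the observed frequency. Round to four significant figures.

Relativistic Doppler (source moving away): f_obs = f_src · √((1−β)/(1+β)).
With β = 0.6682: factor = √(0.3318/1.6682) = 0.44598.
f_obs = 876 × 0.44598 = 390.7 Hz.

390.7 Hz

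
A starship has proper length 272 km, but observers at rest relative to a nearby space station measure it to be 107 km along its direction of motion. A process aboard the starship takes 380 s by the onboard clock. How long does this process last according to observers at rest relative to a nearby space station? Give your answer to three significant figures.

966 s

Length contraction gives γ = L₀/L = 272/107 = 2.54206.
The same γ dilates the second interval: 2.54206 × 380 s = 966 s.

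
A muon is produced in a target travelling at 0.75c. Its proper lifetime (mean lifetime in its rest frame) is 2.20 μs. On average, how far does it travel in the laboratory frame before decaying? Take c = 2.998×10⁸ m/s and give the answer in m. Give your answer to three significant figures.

γ = 1/√(1 − β²) = 1/√(1 − 0.5625) = 1/√0.4375 = 1/0.661438 = 1.5119.
Lab-frame lifetime: Δt = γτ = 1.5119 × 2.20 μs = 3.3262 μs.
Distance: d = vΔt = 0.75 × 2.998×10⁸ m/s × 3.3262×10^-6 s = 748 m.

748 m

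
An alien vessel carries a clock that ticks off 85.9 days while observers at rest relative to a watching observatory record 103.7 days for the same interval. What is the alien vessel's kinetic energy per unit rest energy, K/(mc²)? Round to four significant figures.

0.2072

From Δt = γΔτ: γ = 103.7/85.9 = 1.20722.
Since K = (γ−1)mc², K/(mc²) = 1.20722 − 1 = 0.2072.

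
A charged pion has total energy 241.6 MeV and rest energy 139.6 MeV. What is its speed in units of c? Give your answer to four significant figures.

Total energy E = γmc² gives γ = 241.6/139.6 = 1.7307.
Hence β = √(1 − 1/γ²) = √(1 − 0.333854) = √0.666146 = 0.8162.

0.8162c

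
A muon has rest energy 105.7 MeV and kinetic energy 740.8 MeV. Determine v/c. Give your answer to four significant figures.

γ = 1 + K/(mc²) = 1 + 740.8/105.7 = 8.0085.
β = √(1 − 1/γ²) = √(1 − 0.0155918) = √0.9844082 = 0.9922.

0.9922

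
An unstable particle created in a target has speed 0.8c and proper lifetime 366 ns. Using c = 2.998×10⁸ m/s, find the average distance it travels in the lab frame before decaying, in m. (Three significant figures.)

146 m

γ = 1/√(1 − β²) = 1/√(1 − 0.64) = 1/√0.36 = 1/0.6 = 1.6667.
Lab-frame lifetime: Δt = γτ = 1.6667 × 366 ns = 610.01 ns.
Distance: d = vΔt = 0.8 × 2.998×10⁸ m/s × 6.1001×10^-7 s = 146 m.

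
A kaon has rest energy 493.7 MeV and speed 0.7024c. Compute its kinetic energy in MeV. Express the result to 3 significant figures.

200 MeV

β² = 0.49336576, so γ = 1/√0.50663424 = 1.40492.
Kinetic energy: K = (γ − 1)mc² = (1.40492 − 1) × 493.7 MeV = 0.40492 × 493.7 = 200 MeV.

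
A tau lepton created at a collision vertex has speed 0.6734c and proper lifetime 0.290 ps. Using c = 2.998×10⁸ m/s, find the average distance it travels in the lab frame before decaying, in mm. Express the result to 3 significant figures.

0.0792 mm

β² = 0.45346756, so γ = 1/√0.54653244 = 1.3527.
Lab-frame lifetime: Δt = γτ = 1.3527 × 0.290 ps = 0.39228 ps.
Distance: d = vΔt = 0.6734 × 2.998×10⁸ m/s × 3.9228×10^-13 s = 7.92×10^-5 m = 0.0792 mm.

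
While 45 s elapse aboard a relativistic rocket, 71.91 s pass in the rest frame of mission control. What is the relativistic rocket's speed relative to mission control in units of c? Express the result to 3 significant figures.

0.780c

γ = Δt/Δτ = 71.91/45 = 1.598.
β = √(1 − 1/γ²) = √(1 − 0.391603) = √0.608397 = 0.780.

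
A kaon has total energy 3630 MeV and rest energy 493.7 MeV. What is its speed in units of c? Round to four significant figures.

0.9907c

γ = E/(mc²) = 3630/493.7 = 7.3526.
β = √(1 − 1/γ²) = √(1 − 0.0184977) = √0.9815023 = 0.9907.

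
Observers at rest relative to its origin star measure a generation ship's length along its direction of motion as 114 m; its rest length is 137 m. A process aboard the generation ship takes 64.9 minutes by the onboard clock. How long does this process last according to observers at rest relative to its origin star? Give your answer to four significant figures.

77.99 minutes

γ = L₀/L = 137/114 = 1.20175.
Δt = γΔτ = 1.20175 × 64.9 = 77.99 minutes.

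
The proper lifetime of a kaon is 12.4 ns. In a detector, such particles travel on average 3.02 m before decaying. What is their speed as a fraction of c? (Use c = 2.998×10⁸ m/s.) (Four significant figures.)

0.6305c

Lab distance = (lab lifetime)·v = γτ·βc, so βγ = d/(cτ) = 3.020/(2.998×10⁸ × 1.240×10^-8) = 0.81237.
With βγ = 0.81237: γ² = 1 + (βγ)² = 1.659945, and β = (βγ)/γ = 0.81237/1.28839 = 0.6305.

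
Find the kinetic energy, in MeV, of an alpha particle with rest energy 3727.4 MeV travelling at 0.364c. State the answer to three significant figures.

γ = 1/√(1 − β²) = 1/√(1 − 0.132496) = 1/√0.867504 = 1.073654.
Kinetic energy: K = (γ − 1)mc² = (1.073654 − 1) × 3727.4 MeV = 0.073654 × 3727.4 = 275 MeV.

275 MeV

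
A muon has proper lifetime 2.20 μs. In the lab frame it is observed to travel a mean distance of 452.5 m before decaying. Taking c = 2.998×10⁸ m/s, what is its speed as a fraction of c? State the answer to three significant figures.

0.566c

Let x = d/(cτ) = 452.5 m / (2.998×10⁸ m/s × 2.200×10^-6 s) = 0.68606. Since d = βγcτ, x = βγ = β/√(1−β²).
Solving: β² = x²/(1+x²) = 0.470678/1.470678 = 0.320042, so β = 0.566.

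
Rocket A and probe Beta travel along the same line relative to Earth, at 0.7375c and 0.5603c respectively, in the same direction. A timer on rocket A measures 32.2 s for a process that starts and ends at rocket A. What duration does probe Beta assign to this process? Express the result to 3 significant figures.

The velocity of rocket A relative to probe Beta is (0.7375 − 0.5603)c / (1 − 0.7375×0.5603) = 0.30199c; relative speed 0.30199c.
At |u| = 0.30199c, γ = (1 − 0.091198)^(−1/2) = 1.049.
Rocket A's interval is proper; time dilation gives Δt_B = γΔτ = 1.049 × 32.2 s = 33.8 s.

33.8 s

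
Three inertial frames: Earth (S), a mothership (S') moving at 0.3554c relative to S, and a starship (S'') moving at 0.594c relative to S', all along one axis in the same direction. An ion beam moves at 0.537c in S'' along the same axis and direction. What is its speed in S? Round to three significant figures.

0.930c

Compose velocities in two stages. Stage 1 (into S'): u₁ = (0.537+0.594)/(1+0.537×0.594) = 0.85748.
Stage 2 (into S): u = (0.85748+0.3554)/(1+0.85748×0.3554) = 0.92959, so the speed is 0.930c.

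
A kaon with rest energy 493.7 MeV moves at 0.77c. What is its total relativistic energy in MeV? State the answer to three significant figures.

β² = 0.5929, so γ = 1/√0.4071 = 1.5673.
Total energy: E = γmc² = 1.5673 × 493.7 MeV = 774 MeV.

774 MeV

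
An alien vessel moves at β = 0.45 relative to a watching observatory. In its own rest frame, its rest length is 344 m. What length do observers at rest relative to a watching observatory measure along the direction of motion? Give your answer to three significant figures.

307 m

γ = 1/√(1 − β²) = 1/√(1 − 0.2025) = 1/√0.7975 = 1/0.893029 = 1.1198.
Length contraction: L = L₀/γ = 344/1.1198 = 307 m.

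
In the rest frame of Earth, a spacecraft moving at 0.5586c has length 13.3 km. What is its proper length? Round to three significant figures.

16.0 km

γ = 1/√(1 − β²) = 1/√(1 − 0.31203396) = 1/√0.68796604 = 1/0.829437 = 1.2056.
Proper length: L₀ = γ·L = 1.2056 × 13.3 = 16.0 km.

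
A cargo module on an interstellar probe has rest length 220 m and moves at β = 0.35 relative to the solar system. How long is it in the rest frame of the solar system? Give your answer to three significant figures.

206 m

γ = 1/√(1 − β²) = 1/√(1 − 0.1225) = 1/√0.8775 = 1/0.93675 = 1.0675.
Length contraction: L = L₀/γ = 220/1.0675 = 206 m.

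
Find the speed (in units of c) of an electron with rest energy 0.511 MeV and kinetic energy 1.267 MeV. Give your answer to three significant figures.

0.958c

γ = 1 + K/(mc²) = 1 + 1.267/0.511 = 3.4795.
β = √(1 − 1/γ²) = √(1 − 0.0825974) = √0.9174026 = 0.958.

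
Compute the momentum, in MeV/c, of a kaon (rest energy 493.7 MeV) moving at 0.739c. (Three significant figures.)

542 MeV/c

With β = 0.739, γ = 1/√(1 − 0.739²) = 1/√0.453879 = 1.4843.
Momentum: p = γβ·mc = 1.4843 × 0.739 × 493.7 MeV/c = 542 MeV/c.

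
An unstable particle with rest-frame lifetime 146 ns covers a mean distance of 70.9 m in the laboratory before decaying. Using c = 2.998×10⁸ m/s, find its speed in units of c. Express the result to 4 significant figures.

Let x = d/(cτ) = 70.90 m / (2.998×10⁸ m/s × 1.460×10^-7 s) = 1.6198. Since d = βγcτ, x = βγ = β/√(1−β²).
Solving: β² = x²/(1+x²) = 2.62375/3.62375 = 0.724043, so β = 0.8509.

0.8509c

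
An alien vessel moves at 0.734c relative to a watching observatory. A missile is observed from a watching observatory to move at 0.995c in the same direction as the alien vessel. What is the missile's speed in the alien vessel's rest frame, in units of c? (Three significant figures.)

0.968c

Transform to the alien vessel's frame: u' = (u − v)/(1 − uv/c²).
u' = (0.995 − 0.734)/(1 − 0.995×0.734) = 0.261/0.26967 = 0.96785.
Speed in the alien vessel's frame: 0.968c (in the same direction).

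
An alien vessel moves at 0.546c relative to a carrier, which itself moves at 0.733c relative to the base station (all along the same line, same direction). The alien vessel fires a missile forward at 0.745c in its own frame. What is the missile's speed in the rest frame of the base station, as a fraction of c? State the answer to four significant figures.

0.9869c

Apply u = (u'+v)/(1+u'v) twice. Missile in the carrier frame: (0.745+0.546)/(1+0.745·0.546) = 1.291/1.40677 = 0.91771c.
That velocity, transformed to the rest frame of the base station: (0.91771+0.733)/(1+0.91771·0.733) = 1.65071/1.67268143 = 0.98686c.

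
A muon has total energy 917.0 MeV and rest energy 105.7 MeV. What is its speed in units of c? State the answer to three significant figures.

0.993c

Total energy E = γmc² gives γ = 917.0/105.7 = 8.6755.
Hence β = √(1 − 1/γ²) = √(1 − 0.0132865) = √0.9867135 = 0.993.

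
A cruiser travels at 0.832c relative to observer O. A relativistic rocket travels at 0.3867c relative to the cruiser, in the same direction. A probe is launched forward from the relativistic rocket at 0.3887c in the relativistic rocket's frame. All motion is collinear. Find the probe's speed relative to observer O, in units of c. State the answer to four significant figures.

0.9649c

Apply u = (u'+v)/(1+u'v) twice. Probe in the cruiser frame: (0.3887+0.3867)/(1+0.3887·0.3867) = 0.7754/1.15031029 = 0.67408c.
That velocity, transformed to the rest frame of observer O: (0.67408+0.832)/(1+0.67408·0.832) = 1.50608/1.56083456 = 0.96492c.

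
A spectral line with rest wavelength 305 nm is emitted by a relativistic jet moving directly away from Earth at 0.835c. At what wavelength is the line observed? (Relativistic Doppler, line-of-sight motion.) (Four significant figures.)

1017 nm

Relativistic Doppler for wavelength: λ_obs = λ_src · √((1+β)/(1−β)).
With β = 0.835: factor = √(1.835/0.165) = 3.3348.
λ_obs = 305 × 3.3348 = 1017 nm.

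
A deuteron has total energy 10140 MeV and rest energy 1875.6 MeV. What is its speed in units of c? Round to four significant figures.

γ = E/(mc²) = 10140/1875.6 = 5.4063.
β = √(1 − 1/γ²) = √(1 − 0.0342137) = √0.9657863 = 0.9827.

0.9827c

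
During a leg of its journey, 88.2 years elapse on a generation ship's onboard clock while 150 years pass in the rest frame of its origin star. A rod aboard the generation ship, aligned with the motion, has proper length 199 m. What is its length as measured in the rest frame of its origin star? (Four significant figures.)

117.0 m

The time-dilation ratio gives γ = 150/88.2 = 1.70068.
L = L₀/γ = 199/1.70068 = 117.0 m.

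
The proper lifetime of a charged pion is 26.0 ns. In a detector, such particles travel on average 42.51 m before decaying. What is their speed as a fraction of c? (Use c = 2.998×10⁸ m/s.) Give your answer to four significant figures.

0.9836c

Let x = d/(cτ) = 42.51 m / (2.998×10⁸ m/s × 2.600×10^-8 s) = 5.4536. Since d = βγcτ, x = βγ = β/√(1−β²).
Solving: β² = x²/(1+x²) = 29.7418/30.7418 = 0.967471, so β = 0.9836.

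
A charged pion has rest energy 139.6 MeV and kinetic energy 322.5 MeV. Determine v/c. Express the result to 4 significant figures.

γ = 1 + K/(mc²) = 1 + 322.5/139.6 = 3.3102.
β = √(1 − 1/γ²) = √(1 − 0.0912623) = √0.9087377 = 0.9533.

0.9533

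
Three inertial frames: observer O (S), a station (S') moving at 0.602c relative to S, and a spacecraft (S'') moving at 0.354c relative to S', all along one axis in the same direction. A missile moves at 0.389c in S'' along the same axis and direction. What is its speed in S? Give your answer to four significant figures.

First combine the missile and spacecraft (S''→S'): u₁ = (0.389 + 0.354)/(1 + 0.389×0.354) = 0.743/1.137706 = 0.65307.
Then combine with the station (S'→S): u = (0.65307 + 0.602)/(1 + 0.65307×0.602) = 1.25507/1.39314814 = 0.90089.

0.9009c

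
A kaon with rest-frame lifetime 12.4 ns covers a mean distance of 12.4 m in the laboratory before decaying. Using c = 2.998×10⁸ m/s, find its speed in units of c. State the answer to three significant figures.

0.958c

Let x = d/(cτ) = 12.40 m / (2.998×10⁸ m/s × 1.240×10^-8 s) = 3.3356. Since d = βγcτ, x = βγ = β/√(1−β²).
Solving: β² = x²/(1+x²) = 11.1262/12.1262 = 0.917534, so β = 0.958.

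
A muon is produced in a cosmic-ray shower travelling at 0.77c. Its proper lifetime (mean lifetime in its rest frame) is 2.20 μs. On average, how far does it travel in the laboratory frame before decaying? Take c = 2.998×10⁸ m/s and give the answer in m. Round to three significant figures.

796 m

γ = 1/√(1 − β²) = 1/√(1 − 0.5929) = 1/√0.4071 = 1/0.638044 = 1.5673.
Lab-frame lifetime: Δt = γτ = 1.5673 × 2.20 μs = 3.4481 μs.
Distance: d = vΔt = 0.77 × 2.998×10⁸ m/s × 3.4481×10^-6 s = 796 m.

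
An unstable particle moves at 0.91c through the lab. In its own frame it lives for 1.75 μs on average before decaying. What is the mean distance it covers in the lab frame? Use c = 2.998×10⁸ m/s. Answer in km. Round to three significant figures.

β² = 0.8281, so γ = 1/√0.1719 = 2.4119.
Lab-frame lifetime: Δt = γτ = 2.4119 × 1.75 μs = 4.2208 μs.
Distance: d = vΔt = 0.91 × 2.998×10⁸ m/s × 4.2208×10^-6 s = 1150 m = 1.15 km.

1.15 km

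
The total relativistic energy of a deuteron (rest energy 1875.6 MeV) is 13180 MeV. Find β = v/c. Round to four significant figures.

γ = E/(mc²) = 13180/1875.6 = 7.0271.
β = √(1 − 1/γ²) = √(1 − 0.0202511) = √0.9797489 = 0.9898.

0.9898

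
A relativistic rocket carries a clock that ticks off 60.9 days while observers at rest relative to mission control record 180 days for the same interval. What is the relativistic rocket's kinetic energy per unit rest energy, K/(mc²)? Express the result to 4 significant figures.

γ = Δt/Δτ = 180/60.9 = 2.95567.
K/(mc²) = γ − 1 = 2.95567 − 1 = 1.956.

1.956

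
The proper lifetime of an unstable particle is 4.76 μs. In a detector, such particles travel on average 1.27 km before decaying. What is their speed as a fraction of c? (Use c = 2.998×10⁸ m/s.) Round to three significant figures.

0.665c

Let x = d/(cτ) = 1270 m / (2.998×10⁸ m/s × 4.760×10^-6 s) = 0.88995. Since d = βγcτ, x = βγ = β/√(1−β²).
Solving: β² = x²/(1+x²) = 0.792011/1.792011 = 0.441968, so β = 0.665.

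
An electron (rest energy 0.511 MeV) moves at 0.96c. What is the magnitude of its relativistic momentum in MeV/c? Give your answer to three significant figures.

1.75 MeV/c

With β = 0.96, γ = 1/√(1 − 0.96²) = 1/√0.0784 = 3.5714.
Momentum: p = γβ·mc = 3.5714 × 0.96 × 0.511 MeV/c = 1.75 MeV/c.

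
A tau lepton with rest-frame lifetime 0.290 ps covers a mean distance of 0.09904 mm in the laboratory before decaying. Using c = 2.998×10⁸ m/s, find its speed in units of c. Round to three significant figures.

0.752c

Lab distance = (lab lifetime)·v = γτ·βc, so βγ = d/(cτ) = 9.904×10^-5/(2.998×10⁸ × 2.900×10^-13) = 1.1392.
With βγ = 1.1392: γ² = 1 + (βγ)² = 2.29778, and β = (βγ)/γ = 1.1392/1.51584 = 0.752.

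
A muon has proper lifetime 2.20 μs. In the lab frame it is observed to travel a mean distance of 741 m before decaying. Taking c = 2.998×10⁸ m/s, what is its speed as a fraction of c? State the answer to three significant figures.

Lab distance = (lab lifetime)·v = γτ·βc, so βγ = d/(cτ) = 741.0/(2.998×10⁸ × 2.200×10^-6) = 1.1235.
With βγ = 1.1235: γ² = 1 + (βγ)² = 2.26225, and β = (βγ)/γ = 1.1235/1.50408 = 0.747.

0.747c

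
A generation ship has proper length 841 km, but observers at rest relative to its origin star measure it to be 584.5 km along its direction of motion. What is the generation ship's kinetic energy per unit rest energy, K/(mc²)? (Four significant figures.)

0.4388

γ = L₀/L = 841/584.5 = 1.43884.
K/(mc²) = γ − 1 = 1.43884 − 1 = 0.4388.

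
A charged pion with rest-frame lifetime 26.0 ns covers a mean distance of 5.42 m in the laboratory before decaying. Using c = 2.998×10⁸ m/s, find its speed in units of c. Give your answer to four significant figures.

0.5709c

Let x = d/(cτ) = 5.420 m / (2.998×10⁸ m/s × 2.600×10^-8 s) = 0.69534. Since d = βγcτ, x = βγ = β/√(1−β²).
Solving: β² = x²/(1+x²) = 0.483498/1.483498 = 0.325918, so β = 0.5709.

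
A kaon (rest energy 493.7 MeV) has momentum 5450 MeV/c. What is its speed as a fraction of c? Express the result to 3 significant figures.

βγ = pc/(mc²) = 5450/493.7 = 11.039.
Since γ² = 1 + (βγ)² = 122.86, γ = √122.86 = 11.0842, and β = (βγ)/γ = 11.039/11.0842 = 0.996.

0.996c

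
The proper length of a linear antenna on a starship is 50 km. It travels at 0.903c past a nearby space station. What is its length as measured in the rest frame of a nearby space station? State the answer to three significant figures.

21.5 km

γ = 1/√(1 − β²) = 1/√(1 − 0.815409) = 1/√0.184591 = 1/0.429641 = 2.3275.
Length contraction: L = L₀/γ = 50/2.3275 = 21.5 km.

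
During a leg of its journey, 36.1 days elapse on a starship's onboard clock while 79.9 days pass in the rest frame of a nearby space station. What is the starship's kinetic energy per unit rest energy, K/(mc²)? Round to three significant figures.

1.21

The time-dilation ratio gives γ = 79.9/36.1 = 2.2133.
K/(mc²) = γ − 1 = 2.2133 − 1 = 1.21.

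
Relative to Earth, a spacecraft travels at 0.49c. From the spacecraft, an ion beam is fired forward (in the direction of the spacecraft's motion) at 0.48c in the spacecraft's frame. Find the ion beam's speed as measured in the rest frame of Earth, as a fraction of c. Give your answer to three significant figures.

In units of c, u = (u' + v)/(1 + u'v) with u' = 0.48 and v = 0.49.
Numerator: 0.48 + 0.49 = 0.97. Denominator: 1 + (0.48)(0.49) = 1.2352.
u = 0.97/1.2352 = 0.7853, so the speed is 0.785c.

0.785c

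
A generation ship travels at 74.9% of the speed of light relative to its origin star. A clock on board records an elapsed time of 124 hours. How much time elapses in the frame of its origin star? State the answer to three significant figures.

With β = 0.749, γ = 1/√(1 − 0.749²) = 1/√0.438999 = 1.5093.
Time dilation: Δt = γ·Δτ = 1.5093 × 124 = 187 hours.

187 hours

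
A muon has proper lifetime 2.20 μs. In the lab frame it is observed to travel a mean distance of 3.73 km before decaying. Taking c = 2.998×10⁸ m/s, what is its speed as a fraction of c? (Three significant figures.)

Let x = d/(cτ) = 3730 m / (2.998×10⁸ m/s × 2.200×10^-6 s) = 5.6553. Since d = βγcτ, x = βγ = β/√(1−β²).
Solving: β² = x²/(1+x²) = 31.9824/32.9824 = 0.969681, so β = 0.985.

0.985c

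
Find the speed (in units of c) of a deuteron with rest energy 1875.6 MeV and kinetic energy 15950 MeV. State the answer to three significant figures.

0.994c

K = (γ−1)mc², so γ = 1 + 15950/1875.6 = 9.5039.
Then v/c = √(1 − γ⁻²) = √(1 − 0.0110712) = √0.9889288 = 0.994.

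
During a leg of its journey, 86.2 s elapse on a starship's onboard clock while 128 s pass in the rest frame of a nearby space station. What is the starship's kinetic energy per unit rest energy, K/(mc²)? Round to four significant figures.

γ = Δt/Δτ = 128/86.2 = 1.48492.
K/(mc²) = γ − 1 = 1.48492 − 1 = 0.4849.

0.4849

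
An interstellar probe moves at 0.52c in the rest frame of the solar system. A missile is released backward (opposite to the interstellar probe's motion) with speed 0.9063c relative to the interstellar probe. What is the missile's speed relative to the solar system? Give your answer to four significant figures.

0.7306c

In units of c, u = (u' + v)/(1 + u'v) with u' = −0.9063 and v = 0.52.
Numerator: −0.9063 + 0.52 = −0.3863. Denominator: 1 + (−0.9063)(0.52) = 0.528724.
u = −0.3863/0.528724 = −0.73063, so the speed is 0.7306c.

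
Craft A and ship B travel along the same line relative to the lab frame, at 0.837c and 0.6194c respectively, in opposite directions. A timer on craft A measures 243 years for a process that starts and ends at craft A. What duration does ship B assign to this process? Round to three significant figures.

Transform craft A's velocity into ship B's frame: (0.837 + 0.6194)/(1 + 0.837·0.6194) = 1.4564/1.5184378, so the relative speed is 0.95914c.
At |u| = 0.95914c, γ = (1 − 0.91995)^(−1/2) = 3.5344.
Craft A's interval is proper; time dilation gives Δt_B = γΔτ = 3.5344 × 243 years = 859 years.

859 years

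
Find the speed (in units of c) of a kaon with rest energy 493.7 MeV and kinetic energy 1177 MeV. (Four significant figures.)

K = (γ−1)mc², so γ = 1 + 1177/493.7 = 3.384.
Then v/c = √(1 − γ⁻²) = √(1 − 0.0873251) = √0.9126749 = 0.9553.

0.9553c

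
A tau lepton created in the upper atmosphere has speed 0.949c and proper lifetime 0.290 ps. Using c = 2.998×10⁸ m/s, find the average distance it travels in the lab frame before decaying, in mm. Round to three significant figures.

With β = 0.949, γ = 1/√(1 − 0.949²) = 1/√0.099399 = 3.1718.
Lab-frame lifetime: Δt = γτ = 3.1718 × 0.290 ps = 0.91982 ps.
Distance: d = vΔt = 0.949 × 2.998×10⁸ m/s × 9.1982×10^-13 s = 2.62×10^-4 m = 0.262 mm.

0.262 mm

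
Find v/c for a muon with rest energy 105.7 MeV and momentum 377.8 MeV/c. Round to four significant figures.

pc/(mc²) = 377.8/105.7 = 3.5743 = βγ = β/√(1−β²).
So β² = x²/(1 + x²) with x = 3.5743: x² = 12.7756, β² = 12.7756/13.7756 = 0.927408, β = 0.9630.

0.9630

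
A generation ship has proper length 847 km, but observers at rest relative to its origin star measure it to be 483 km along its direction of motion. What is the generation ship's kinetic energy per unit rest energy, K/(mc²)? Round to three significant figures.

γ = L₀/L = 847/483 = 1.75362.
K/(mc²) = γ − 1 = 1.75362 − 1 = 0.754.

0.754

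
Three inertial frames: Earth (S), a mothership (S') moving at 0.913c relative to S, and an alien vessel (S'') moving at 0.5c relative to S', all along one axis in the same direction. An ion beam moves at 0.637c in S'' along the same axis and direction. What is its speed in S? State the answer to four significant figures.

Compose velocities in two stages. Stage 1 (into S'): u₁ = (0.637+0.5)/(1+0.637×0.5) = 0.86234.
Stage 2 (into S): u = (0.86234+0.913)/(1+0.86234×0.913) = 0.9933, so the speed is 0.9933c.

0.9933c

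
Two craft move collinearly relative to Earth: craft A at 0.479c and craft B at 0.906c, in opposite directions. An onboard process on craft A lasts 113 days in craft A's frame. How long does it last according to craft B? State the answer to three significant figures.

436 days

Speed of craft A in craft B's frame: u = (v_A + v_B)/(1 + v_A v_B/c²) = (0.479 + 0.906)/(1 + 0.479×0.906) = 1.385/1.433974 = 0.96585; |u| = 0.96585c.
γ for this relative speed: γ = 1/√(1 − 0.932866) = 3.8595.
Craft A's interval is proper; time dilation gives Δt_B = γΔτ = 3.8595 × 113 days = 436 days.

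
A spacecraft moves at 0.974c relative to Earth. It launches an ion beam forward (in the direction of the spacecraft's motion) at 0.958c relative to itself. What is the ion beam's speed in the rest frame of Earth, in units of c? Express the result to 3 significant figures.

0.999c

In units of c, u = (u' + v)/(1 + u'v) with u' = 0.958 and v = 0.974.
Numerator: 0.958 + 0.974 = 1.932. Denominator: 1 + (0.958)(0.974) = 1.933092.
u = 1.932/1.933092 = 0.99944, so the speed is 0.999c.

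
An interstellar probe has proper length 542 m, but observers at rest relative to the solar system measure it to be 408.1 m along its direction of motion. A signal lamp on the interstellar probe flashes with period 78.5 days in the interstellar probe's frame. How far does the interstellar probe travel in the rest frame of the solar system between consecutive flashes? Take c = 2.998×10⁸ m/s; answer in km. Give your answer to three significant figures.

γ = L₀/L = 542/408.1 = 1.32811.
β = √(1 − 1/γ²) = 0.65808. Lab-frame period = γτ = 1.32811×78.5 days = 104.26 days. Distance = βc × γτ = 0.65808 × 2.998×10⁸ m/s × 9008064 s = 1.7772×10^15 m = 1.78×10^12 km.

1.78×10^12 km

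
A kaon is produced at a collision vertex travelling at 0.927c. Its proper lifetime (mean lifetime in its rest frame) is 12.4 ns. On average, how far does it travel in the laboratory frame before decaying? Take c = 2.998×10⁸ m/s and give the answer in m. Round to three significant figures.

9.19 m

β² = 0.859329, so γ = 1/√0.140671 = 2.6662.
Lab-frame lifetime: Δt = γτ = 2.6662 × 12.4 ns = 33.061 ns.
Distance: d = vΔt = 0.927 × 2.998×10⁸ m/s × 3.3061×10^-8 s = 9.19 m.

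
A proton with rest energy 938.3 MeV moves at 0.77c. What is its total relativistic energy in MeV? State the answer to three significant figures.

1470 MeV

Lorentz factor: γ = (1 − 0.5929)^(−1/2) = 1.5673.
Total energy: E = γmc² = 1.5673 × 938.3 MeV = 1470 MeV.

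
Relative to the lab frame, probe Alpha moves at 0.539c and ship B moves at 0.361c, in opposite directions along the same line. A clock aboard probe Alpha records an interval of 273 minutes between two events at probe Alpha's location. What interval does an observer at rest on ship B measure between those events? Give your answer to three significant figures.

415 minutes

Speed of probe Alpha in ship B's frame: u = (v_A + v_B)/(1 + v_A v_B/c²) = (0.539 + 0.361)/(1 + 0.539×0.361) = 0.9/1.194579 = 0.7534; |u| = 0.7534c.
At |u| = 0.7534c, γ = (1 − 0.567612)^(−1/2) = 1.5208.
Probe Alpha's interval is proper; time dilation gives Δt_B = γΔτ = 1.5208 × 273 minutes = 415 minutes.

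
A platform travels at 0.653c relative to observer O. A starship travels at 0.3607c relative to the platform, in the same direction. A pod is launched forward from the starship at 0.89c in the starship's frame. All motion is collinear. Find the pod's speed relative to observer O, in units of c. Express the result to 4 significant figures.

Compose velocities in two stages. Stage 1 (into S'): u₁ = (0.89+0.3607)/(1+0.89×0.3607) = 0.94677.
Stage 2 (into S): u = (0.94677+0.653)/(1+0.94677×0.653) = 0.98859, so the speed is 0.9886c.

0.9886c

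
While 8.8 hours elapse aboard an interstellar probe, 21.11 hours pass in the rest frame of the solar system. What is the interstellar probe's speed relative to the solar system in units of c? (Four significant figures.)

0.9090c

γ = Δt/Δτ = 21.11/8.8 = 2.3989.
β = √(1 − 1/γ²) = √(1 − 0.17377) = √0.82623 = 0.9090.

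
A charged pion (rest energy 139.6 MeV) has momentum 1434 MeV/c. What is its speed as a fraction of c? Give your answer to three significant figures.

0.995c

pc/(mc²) = 1434/139.6 = 10.272 = βγ = β/√(1−β²).
So β² = x²/(1 + x²) with x = 10.272: x² = 105.514, β² = 105.514/106.514 = 0.990612, β = 0.995.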